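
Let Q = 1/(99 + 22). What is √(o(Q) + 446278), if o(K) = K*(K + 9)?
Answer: 2*√1633489322/121 ≈ 668.04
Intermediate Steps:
Q = 1/121 ≈ 0.0082645
o(K) = K*(9 + K)
√(o(Q) + 446278) = √((9 + 1/121)/121 + 446278) = √((1/121)*(1090/121) + 446278) = √(1090/14641 + 446278) = √(6533957288/14641) = 2*√1633489322/121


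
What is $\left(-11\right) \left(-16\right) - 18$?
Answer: $158$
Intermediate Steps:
$\left(-11\right) \left(-16\right) - 18 = 176 - 18 = 158$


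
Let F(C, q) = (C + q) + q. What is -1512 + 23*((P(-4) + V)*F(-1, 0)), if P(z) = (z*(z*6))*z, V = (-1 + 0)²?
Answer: 7297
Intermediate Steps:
F(C, q) = C + 2*q
V = 1 (V = (-1)² = 1)
P(z) = 6*z³ (P(z) = (z*(6*z))*z = (6*z²)*z = 6*z³)
-1512 + 23*((P(-4) + V)*F(-1, 0)) = -1512 + 23*((6*(-4)³ + 1)*(-1 + 2*0)) = -1512 + 23*((6*(-64) + 1)*(-1 + 0)) = -1512 + 23*((-384 + 1)*(-1)) = -1512 + 23*(-383*(-1)) = -1512 + 23*383 = -1512 + 8809 = 7297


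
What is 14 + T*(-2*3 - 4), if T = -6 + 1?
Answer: 64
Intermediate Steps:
T = -5
14 + T*(-2*3 - 4) = 14 - 5*(-2*3 - 4) = 14 - 5*(-6 - 4) = 14 - 5*(-10) = 14 + 50 = 64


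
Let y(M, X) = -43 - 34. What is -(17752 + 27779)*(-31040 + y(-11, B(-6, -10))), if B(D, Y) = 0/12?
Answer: 1416788127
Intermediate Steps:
B(D, Y) = 0 (B(D, Y) = 0*(1/12) = 0)
y(M, X) = -77
-(17752 + 27779)*(-31040 + y(-11, B(-6, -10))) = -(17752 + 27779)*(-31040 - 77) = -45531*(-31117) = -1*(-1416788127) = 1416788127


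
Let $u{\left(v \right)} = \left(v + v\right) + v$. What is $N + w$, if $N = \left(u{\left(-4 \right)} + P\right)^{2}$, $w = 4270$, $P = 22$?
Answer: $4370$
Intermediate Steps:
$u{\left(v \right)} = 3 v$ ($u{\left(v \right)} = 2 v + v = 3 v$)
$N = 100$ ($N = \left(3 \left(-4\right) + 22\right)^{2} = \left(-12 + 22\right)^{2} = 10^{2} = 100$)
$N + w = 100 + 4270 = 4370$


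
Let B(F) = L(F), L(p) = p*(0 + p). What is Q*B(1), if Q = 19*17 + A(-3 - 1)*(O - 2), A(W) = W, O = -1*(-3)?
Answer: 319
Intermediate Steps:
O = 3
L(p) = p² (L(p) = p*p = p²)
B(F) = F²
Q = 319 (Q = 19*17 + (-3 - 1)*(3 - 2) = 323 - 4*1 = 323 - 4 = 319)
Q*B(1) = 319*1² = 319*1 = 319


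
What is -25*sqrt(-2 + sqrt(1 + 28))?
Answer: -25*sqrt(-2 + sqrt(29)) ≈ -45.997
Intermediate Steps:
-25*sqrt(-2 + sqrt(1 + 28)) = -25*sqrt(-2 + sqrt(29))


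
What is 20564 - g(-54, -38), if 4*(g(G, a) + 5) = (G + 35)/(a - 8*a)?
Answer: 1151865/56 ≈ 20569.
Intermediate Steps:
g(G, a) = -5 - (35 + G)/(28*a) (g(G, a) = -5 + ((G + 35)/(a - 8*a))/4 = -5 + ((35 + G)/((-7*a)))/4 = -5 + ((35 + G)*(-1/(7*a)))/4 = -5 + (-(35 + G)/(7*a))/4 = -5 - (35 + G)/(28*a))
20564 - g(-54, -38) = 20564 - (-35 - 1*(-54) - 140*(-38))/(28*(-38)) = 20564 - (-1)*(-35 + 54 + 5320)/(28*38) = 20564 - (-1)*5339/(28*38) = 20564 - 1*(-281/56) = 20564 + 281/56 = 1151865/56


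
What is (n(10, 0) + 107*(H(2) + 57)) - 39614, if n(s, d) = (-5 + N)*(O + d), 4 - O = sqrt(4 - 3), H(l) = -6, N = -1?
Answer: -34175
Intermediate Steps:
O = 3 (O = 4 - sqrt(4 - 3) = 4 - sqrt(1) = 4 - 1*1 = 4 - 1 = 3)
n(s, d) = -18 - 6*d (n(s, d) = (-5 - 1)*(3 + d) = -6*(3 + d) = -18 - 6*d)
(n(10, 0) + 107*(H(2) + 57)) - 39614 = ((-18 - 6*0) + 107*(-6 + 57)) - 39614 = ((-18 + 0) + 107*51) - 39614 = (-18 + 5457) - 39614 = 5439 - 39614 = -34175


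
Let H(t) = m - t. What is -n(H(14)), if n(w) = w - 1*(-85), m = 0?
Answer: -71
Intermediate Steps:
H(t) = -t (H(t) = 0 - t = -t)
n(w) = 85 + w (n(w) = w + 85 = 85 + w)
-n(H(14)) = -(85 - 1*14) = -(85 - 14) = -1*71 = -71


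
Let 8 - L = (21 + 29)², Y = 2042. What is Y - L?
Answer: 4534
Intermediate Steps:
L = -2492 (L = 8 - (21 + 29)² = 8 - 1*50² = 8 - 1*2500 = 8 - 2500 = -2492)
Y - L = 2042 - 1*(-2492) = 2042 + 2492 = 4534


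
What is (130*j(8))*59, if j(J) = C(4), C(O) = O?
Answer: 30680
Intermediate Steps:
j(J) = 4
(130*j(8))*59 = (130*4)*59 = 520*59 = 30680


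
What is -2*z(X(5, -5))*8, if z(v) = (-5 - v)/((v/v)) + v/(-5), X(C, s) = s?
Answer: -16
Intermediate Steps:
z(v) = -5 - 6*v/5 (z(v) = (-5 - v)/1 + v*(-1/5) = (-5 - v)*1 - v/5 = (-5 - v) - v/5 = -5 - 6*v/5)
-2*z(X(5, -5))*8 = -2*(-5 - 6/5*(-5))*8 = -2*(-5 + 6)*8 = -2*1*8 = -2*8 = -16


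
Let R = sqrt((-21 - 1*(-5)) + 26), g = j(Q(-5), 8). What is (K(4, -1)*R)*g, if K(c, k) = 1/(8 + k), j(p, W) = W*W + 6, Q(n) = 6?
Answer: 10*sqrt(10) ≈ 31.623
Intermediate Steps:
j(p, W) = 6 + W**2 (j(p, W) = W**2 + 6 = 6 + W**2)
g = 70 (g = 6 + 8**2 = 6 + 64 = 70)
R = sqrt(10) (R = sqrt((-21 + 5) + 26) = sqrt(-16 + 26) = sqrt(10) ≈ 3.1623)
(K(4, -1)*R)*g = (sqrt(10)/(8 - 1))*70 = (sqrt(10)/7)*70 = 10*sqrt(10)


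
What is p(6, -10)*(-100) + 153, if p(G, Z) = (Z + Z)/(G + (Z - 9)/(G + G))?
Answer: 32109/53 ≈ 605.83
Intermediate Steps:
p(G, Z) = 2*Z/(G + (-9 + Z)/(2*G)) (p(G, Z) = (2*Z)/(G + (-9 + Z)/((2*G))) = (2*Z)/(G + (-9 + Z)*(1/(2*G))) = (2*Z)/(G + (-9 + Z)/(2*G)) = 2*Z/(G + (-9 + Z)/(2*G)))
p(6, -10)*(-100) + 153 = (4*6*(-10)/(-9 - 10 + 2*6²))*(-100) + 153 = (4*6*(-10)/(-9 - 10 + 2*36))*(-100) + 153 = (4*6*(-10)/(-9 - 10 + 72))*(-100) + 153 = (4*6*(-10)/53)*(-100) + 153 = (4*6*(-10)*(1/53))*(-100) + 153 = -240/53*(-100) + 153 = 24000/53 + 153 = 32109/53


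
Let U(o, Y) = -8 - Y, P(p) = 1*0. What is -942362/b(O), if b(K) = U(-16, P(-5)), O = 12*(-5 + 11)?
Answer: 471181/4 ≈ 1.1780e+5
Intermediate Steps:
P(p) = 0
O = 72 (O = 12*6 = 72)
b(K) = -8 (b(K) = -8 - 1*0 = -8 + 0 = -8)
-942362/b(O) = -942362/(-8) = -942362*(-⅛) = 471181/4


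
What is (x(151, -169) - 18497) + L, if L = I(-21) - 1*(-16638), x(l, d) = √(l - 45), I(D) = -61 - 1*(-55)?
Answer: -1865 + √106 ≈ -1854.7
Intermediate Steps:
I(D) = -6 (I(D) = -61 + 55 = -6)
x(l, d) = √(-45 + l)
L = 16632 (L = -6 - 1*(-16638) = -6 + 16638 = 16632)
(x(151, -169) - 18497) + L = (√(-45 + 151) - 18497) + 16632 = (√106 - 18497) + 16632 = (-18497 + √106) + 16632 = -1865 + √106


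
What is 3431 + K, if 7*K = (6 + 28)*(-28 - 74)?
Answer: 20549/7 ≈ 2935.6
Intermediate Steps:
K = -3468/7 (K = ((6 + 28)*(-28 - 74))/7 = (34*(-102))/7 = (1/7)*(-3468) = -3468/7 ≈ -495.43)
3431 + K = 3431 - 3468/7 = 20549/7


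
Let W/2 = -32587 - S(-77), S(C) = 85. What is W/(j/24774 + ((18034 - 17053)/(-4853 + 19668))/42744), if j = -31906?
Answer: 170854891092687360/3367420915811 ≈ 50738.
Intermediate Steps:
W = -65344 (W = 2*(-32587 - 1*85) = 2*(-32587 - 85) = 2*(-32672) = -65344)
W/(j/24774 + ((18034 - 17053)/(-4853 + 19668))/42744) = -65344/(-31906/24774 + ((18034 - 17053)/(-4853 + 19668))/42744) = -65344/(-31906*1/24774 + (981/14815)*(1/42744)) = -65344/(-15953/12387 + (981*(1/14815))*(1/42744)) = -65344/(-15953/12387 + (981/14815)*(1/42744)) = -65344/(-15953/12387 + 327/211084120) = -65344/(-3367420915811/2614698994440) = -65344*(-2614698994440/3367420915811) = 170854891092687360/3367420915811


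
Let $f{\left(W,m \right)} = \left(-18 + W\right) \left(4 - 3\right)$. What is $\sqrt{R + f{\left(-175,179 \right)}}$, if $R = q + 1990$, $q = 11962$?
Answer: $\sqrt{13759} \approx 117.3$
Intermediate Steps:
$R = 13952$ ($R = 11962 + 1990 = 13952$)
$f{\left(W,m \right)} = -18 + W$ ($f{\left(W,m \right)} = \left(-18 + W\right) 1 = -18 + W$)
$\sqrt{R + f{\left(-175,179 \right)}} = \sqrt{13952 - 193} = \sqrt{13759}$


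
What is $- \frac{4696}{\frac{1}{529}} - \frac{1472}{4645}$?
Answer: $- \frac{11539036152}{4645} \approx -2.4842 \cdot 10^{6}$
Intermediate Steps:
$- \frac{4696}{\frac{1}{529}} - \frac{1472}{4645} = - 4696 \frac{1}{\frac{1}{529}} - \frac{1472}{4645} = \left(-4696\right) 529 - \frac{1472}{4645} = -2484184 - \frac{1472}{4645} = - \frac{11539036152}{4645}$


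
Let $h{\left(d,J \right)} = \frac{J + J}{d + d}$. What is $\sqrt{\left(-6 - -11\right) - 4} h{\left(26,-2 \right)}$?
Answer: $- \frac{1}{13} \approx -0.076923$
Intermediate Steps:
$h{\left(d,J \right)} = \frac{J}{d}$ ($h{\left(d,J \right)} = \frac{2 J}{2 d} = 2 J \frac{1}{2 d} = \frac{J}{d}$)
$\sqrt{\left(-6 - -11\right) - 4} h{\left(26,-2 \right)} = \sqrt{\left(-6 - -11\right) - 4} \left(- \frac{2}{26}\right) = \sqrt{\left(-6 + 11\right) - 4} \left(\left(-2\right) \frac{1}{26}\right) = \sqrt{5 - 4} \left(- \frac{1}{13}\right) = \sqrt{1} \left(- \frac{1}{13}\right) = 1 \left(- \frac{1}{13}\right) = - \frac{1}{13}$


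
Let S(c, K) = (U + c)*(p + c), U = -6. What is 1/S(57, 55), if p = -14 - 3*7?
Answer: 1/1122 ≈ 0.00089127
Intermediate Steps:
p = -35 (p = -14 - 1*21 = -14 - 21 = -35)
S(c, K) = (-35 + c)*(-6 + c) (S(c, K) = (-6 + c)*(-35 + c) = (-35 + c)*(-6 + c))
1/S(57, 55) = 1/(210 + 57² - 41*57) = 1/(210 + 3249 - 2337) = 1/1122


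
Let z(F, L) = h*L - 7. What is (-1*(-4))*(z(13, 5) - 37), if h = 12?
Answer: 64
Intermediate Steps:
z(F, L) = -7 + 12*L (z(F, L) = 12*L - 7 = -7 + 12*L)
(-1*(-4))*(z(13, 5) - 37) = (-1*(-4))*((-7 + 12*5) - 37) = 4*((-7 + 60) - 37) = 4*(53 - 37) = 4*16 = 64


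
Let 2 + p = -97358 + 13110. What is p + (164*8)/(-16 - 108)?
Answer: -2612078/31 ≈ -84261.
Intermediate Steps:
p = -84250 (p = -2 + (-97358 + 13110) = -2 - 84248 = -84250)
p + (164*8)/(-16 - 108) = -84250 + (164*8)/(-16 - 108) = -84250 + 1312/(-124) = -84250 + 1312*(-1/124) = -84250 - 328/31 = -2612078/31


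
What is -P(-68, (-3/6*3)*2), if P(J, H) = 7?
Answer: -7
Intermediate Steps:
-P(-68, (-3/6*3)*2) = -1*7 = -7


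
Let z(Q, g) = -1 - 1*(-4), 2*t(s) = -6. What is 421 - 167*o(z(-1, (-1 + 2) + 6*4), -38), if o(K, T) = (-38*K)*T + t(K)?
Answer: -722522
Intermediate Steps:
t(s) = -3 (t(s) = (½)*(-6) = -3)
z(Q, g) = 3 (z(Q, g) = -1 + 4 = 3)
o(K, T) = -3 - 38*K*T (o(K, T) = (-38*K)*T - 3 = -38*K*T - 3 = -3 - 38*K*T)
421 - 167*o(z(-1, (-1 + 2) + 6*4), -38) = 421 - 167*(-3 - 38*3*(-38)) = 421 - 167*(-3 + 4332) = 421 - 167*4329 = 421 - 722943 = -722522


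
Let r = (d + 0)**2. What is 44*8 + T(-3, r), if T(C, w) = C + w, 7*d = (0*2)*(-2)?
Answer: 349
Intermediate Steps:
d = 0 (d = ((0*2)*(-2))/7 = (0*(-2))/7 = (1/7)*0 = 0)
r = 0 (r = (0 + 0)**2 = 0**2 = 0)
44*8 + T(-3, r) = 44*8 + (-3 + 0) = 352 - 3 = 349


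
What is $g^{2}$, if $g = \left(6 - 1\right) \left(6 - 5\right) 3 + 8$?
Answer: $529$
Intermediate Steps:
$g = 23$ ($g = 5 \cdot 1 \cdot 3 + 8 = 5 \cdot 3 + 8 = 15 + 8 = 23$)
$g^{2} = 23^{2} = 529$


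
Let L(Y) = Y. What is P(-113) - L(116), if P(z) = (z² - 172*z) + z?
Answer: 31976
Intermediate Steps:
P(z) = z² - 171*z
P(-113) - L(116) = -113*(-171 - 113) - 1*116 = -113*(-284) - 116 = 32092 - 116 = 31976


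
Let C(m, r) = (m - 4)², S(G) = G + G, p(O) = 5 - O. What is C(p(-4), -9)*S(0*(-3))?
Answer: 0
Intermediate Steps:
S(G) = 2*G
C(m, r) = (-4 + m)²
C(p(-4), -9)*S(0*(-3)) = (-4 + (5 - 1*(-4)))²*(2*(0*(-3))) = (-4 + (5 + 4))²*(2*0) = (-4 + 9)²*0 = 5²*0 = 25*0 = 0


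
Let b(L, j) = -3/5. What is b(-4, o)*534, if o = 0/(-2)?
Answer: -1602/5 ≈ -320.40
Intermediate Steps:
o = 0 (o = 0*(-1/2) = 0)
b(L, j) = -3/5 (b(L, j) = -3*1/5 = -3/5)
b(-4, o)*534 = -3/5*534 = -1602/5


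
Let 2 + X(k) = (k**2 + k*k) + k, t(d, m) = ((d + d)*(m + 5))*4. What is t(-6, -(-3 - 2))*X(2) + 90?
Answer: -3750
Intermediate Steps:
t(d, m) = 8*d*(5 + m) (t(d, m) = ((2*d)*(5 + m))*4 = (2*d*(5 + m))*4 = 8*d*(5 + m))
X(k) = -2 + k + 2*k**2 (X(k) = -2 + ((k**2 + k*k) + k) = -2 + ((k**2 + k**2) + k) = -2 + (2*k**2 + k) = -2 + (k + 2*k**2) = -2 + k + 2*k**2)
t(-6, -(-3 - 2))*X(2) + 90 = (8*(-6)*(5 - (-3 - 2)))*(-2 + 2 + 2*2**2) + 90 = (8*(-6)*(5 - 1*(-5)))*(-2 + 2 + 2*4) + 90 = (8*(-6)*(5 + 5))*(-2 + 2 + 8) + 90 = (8*(-6)*10)*8 + 90 = -480*8 + 90 = -3840 + 90 = -3750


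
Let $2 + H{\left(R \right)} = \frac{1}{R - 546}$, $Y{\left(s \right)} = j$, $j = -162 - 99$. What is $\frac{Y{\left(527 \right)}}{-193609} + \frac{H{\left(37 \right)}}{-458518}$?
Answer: $\frac{61110945353}{45185564634158} \approx 0.0013524$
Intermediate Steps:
$j = -261$ ($j = -162 - 99 = -261$)
$Y{\left(s \right)} = -261$
$H{\left(R \right)} = -2 + \frac{1}{-546 + R}$ ($H{\left(R \right)} = -2 + \frac{1}{R - 546} = -2 + \frac{1}{-546 + R}$)
$\frac{Y{\left(527 \right)}}{-193609} + \frac{H{\left(37 \right)}}{-458518} = - \frac{261}{-193609} + \frac{\frac{1}{-546 + 37} \left(1093 - 74\right)}{-458518} = \left(-261\right) \left(- \frac{1}{193609}\right) + \frac{1093 - 74}{-509} \left(- \frac{1}{458518}\right) = \frac{261}{193609} + \left(- \frac{1}{509}\right) 1019 \left(- \frac{1}{458518}\right) = \frac{261}{193609} - - \frac{1019}{233385662} = \frac{261}{193609} + \frac{1019}{233385662} = \frac{61110945353}{45185564634158}$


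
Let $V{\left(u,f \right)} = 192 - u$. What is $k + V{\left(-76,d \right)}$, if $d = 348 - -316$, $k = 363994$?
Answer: $364262$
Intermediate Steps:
$d = 664$ ($d = 348 + 316 = 664$)
$k + V{\left(-76,d \right)} = 363994 + \left(192 - -76\right) = 363994 + \left(192 + 76\right) = 363994 + 268 = 364262$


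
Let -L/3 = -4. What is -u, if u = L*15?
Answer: -180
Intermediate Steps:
L = 12 (L = -3*(-4) = 12)
u = 180 (u = 12*15 = 180)
-u = -1*180 = -180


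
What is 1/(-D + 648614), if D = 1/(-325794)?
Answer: 325794/211314549517 ≈ 1.5417e-6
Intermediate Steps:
D = -1/325794 ≈ -3.0694e-6
1/(-D + 648614) = 1/(-1*(-1/325794) + 648614) = 1/(1/325794 + 648614) = 1/(211314549517/325794) = 325794/211314549517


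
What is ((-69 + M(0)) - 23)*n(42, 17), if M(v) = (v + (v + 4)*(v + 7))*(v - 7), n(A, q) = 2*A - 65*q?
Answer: 294048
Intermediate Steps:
n(A, q) = -65*q + 2*A
M(v) = (-7 + v)*(v + (4 + v)*(7 + v)) (M(v) = (v + (4 + v)*(7 + v))*(-7 + v) = (-7 + v)*(v + (4 + v)*(7 + v)))
((-69 + M(0)) - 23)*n(42, 17) = ((-69 + (-196 + 0³ - 56*0 + 5*0²)) - 23)*(-65*17 + 2*42) = ((-69 + (-196 + 0 + 0 + 5*0)) - 23)*(-1105 + 84) = ((-69 + (-196 + 0 + 0 + 0)) - 23)*(-1021) = ((-69 - 196) - 23)*(-1021) = (-265 - 23)*(-1021) = -288*(-1021) = 294048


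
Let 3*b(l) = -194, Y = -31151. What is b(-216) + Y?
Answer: -93647/3 ≈ -31216.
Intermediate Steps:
b(l) = -194/3 (b(l) = (⅓)*(-194) = -194/3)
b(-216) + Y = -194/3 - 31151 = -93647/3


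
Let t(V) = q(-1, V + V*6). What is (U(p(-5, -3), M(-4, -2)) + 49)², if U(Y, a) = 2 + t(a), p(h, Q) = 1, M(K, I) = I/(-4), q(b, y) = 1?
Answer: 2704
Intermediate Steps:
t(V) = 1
M(K, I) = -I/4 (M(K, I) = I*(-¼) = -I/4)
U(Y, a) = 3 (U(Y, a) = 2 + 1 = 3)
(U(p(-5, -3), M(-4, -2)) + 49)² = (3 + 49)² = 52² = 2704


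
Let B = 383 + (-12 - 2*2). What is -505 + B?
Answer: -138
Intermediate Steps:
B = 367 (B = 383 + (-12 - 4) = 383 - 16 = 367)
-505 + B = -505 + 367 = -138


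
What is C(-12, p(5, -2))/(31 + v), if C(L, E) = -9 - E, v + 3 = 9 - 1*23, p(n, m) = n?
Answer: -1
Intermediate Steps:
v = -17 (v = -3 + (9 - 1*23) = -3 + (9 - 23) = -3 - 14 = -17)
C(-12, p(5, -2))/(31 + v) = (-9 - 1*5)/(31 - 17) = (-9 - 5)/14 = -14*1/14 = -1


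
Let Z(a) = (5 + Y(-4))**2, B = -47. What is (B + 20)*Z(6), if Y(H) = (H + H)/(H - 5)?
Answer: -2809/3 ≈ -936.33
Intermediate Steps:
Y(H) = 2*H/(-5 + H) (Y(H) = (2*H)/(-5 + H) = 2*H/(-5 + H))
Z(a) = 2809/81 (Z(a) = (5 + 2*(-4)/(-5 - 4))**2 = (5 + 2*(-4)/(-9))**2 = (5 + 2*(-4)*(-1/9))**2 = (5 + 8/9)**2 = (53/9)**2 = 2809/81)
(B + 20)*Z(6) = (-47 + 20)*(2809/81) = -27*2809/81 = -2809/3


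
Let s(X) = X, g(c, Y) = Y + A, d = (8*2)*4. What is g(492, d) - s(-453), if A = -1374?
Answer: -857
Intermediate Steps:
d = 64 (d = 16*4 = 64)
g(c, Y) = -1374 + Y (g(c, Y) = Y - 1374 = -1374 + Y)
g(492, d) - s(-453) = (-1374 + 64) - 1*(-453) = -1310 + 453 = -857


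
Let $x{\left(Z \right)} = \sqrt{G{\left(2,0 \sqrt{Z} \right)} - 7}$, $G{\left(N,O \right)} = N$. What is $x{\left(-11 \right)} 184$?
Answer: $184 i \sqrt{5} \approx 411.44 i$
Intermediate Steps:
$x{\left(Z \right)} = i \sqrt{5}$ ($x{\left(Z \right)} = \sqrt{2 - 7} = \sqrt{-5} = i \sqrt{5}$)
$x{\left(-11 \right)} 184 = i \sqrt{5} \cdot 184 = 184 i \sqrt{5}$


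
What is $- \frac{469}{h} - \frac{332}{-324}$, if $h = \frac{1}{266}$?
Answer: $- \frac{10104991}{81} \approx -1.2475 \cdot 10^{5}$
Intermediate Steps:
$h = \frac{1}{266} \approx 0.0037594$
$- \frac{469}{h} - \frac{332}{-324} = - 469 \frac{1}{\frac{1}{266}} - \frac{332}{-324} = \left(-469\right) 266 - - \frac{83}{81} = -124754 + \frac{83}{81} = - \frac{10104991}{81}$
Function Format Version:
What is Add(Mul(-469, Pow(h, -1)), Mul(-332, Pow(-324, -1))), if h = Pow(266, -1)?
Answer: Rational(-10104991, 81) ≈ -1.2475e+5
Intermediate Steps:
h = Rational(1, 266) ≈ 0.0037594
Add(Mul(-469, Pow(h, -1)), Mul(-332, Pow(-324, -1))) = Add(Mul(-469, Pow(Rational(1, 266), -1)), Mul(-332, Pow(-324, -1))) = Add(Mul(-469, 266), Mul(-332, Rational(-1, 324))) = Add(-124754, Rational(83, 81)) = Rational(-10104991, 81)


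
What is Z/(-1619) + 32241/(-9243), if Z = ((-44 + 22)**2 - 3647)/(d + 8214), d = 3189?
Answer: -66131844392/18959916339 ≈ -3.4880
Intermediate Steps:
Z = -3163/11403 (Z = ((-44 + 22)**2 - 3647)/(3189 + 8214) = ((-22)**2 - 3647)/11403 = (484 - 3647)*(1/11403) = -3163*1/11403 = -3163/11403 ≈ -0.27738)
Z/(-1619) + 32241/(-9243) = -3163/11403/(-1619) + 32241/(-9243) = -3163/11403*(-1/1619) + 32241*(-1/9243) = 3163/18461457 - 10747/3081 = -66131844392/18959916339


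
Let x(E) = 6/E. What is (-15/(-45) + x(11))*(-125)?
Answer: -3625/33 ≈ -109.85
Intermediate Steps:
(-15/(-45) + x(11))*(-125) = (-15/(-45) + 6/11)*(-125) = (-15*(-1/45) + 6*(1/11))*(-125) = (1/3 + 6/11)*(-125) = (29/33)*(-125) = -3625/33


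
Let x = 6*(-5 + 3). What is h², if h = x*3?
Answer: 1296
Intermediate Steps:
x = -12 (x = 6*(-2) = -12)
h = -36 (h = -12*3 = -36)
h² = (-36)² = 1296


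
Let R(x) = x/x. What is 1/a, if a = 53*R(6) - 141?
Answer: -1/88 ≈ -0.011364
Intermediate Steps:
R(x) = 1
a = -88 (a = 53*1 - 141 = 53 - 141 = -88)
1/a = 1/(-88) = -1/88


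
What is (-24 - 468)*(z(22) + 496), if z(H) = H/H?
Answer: -244524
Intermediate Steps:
z(H) = 1
(-24 - 468)*(z(22) + 496) = (-24 - 468)*(1 + 496) = -492*497 = -244524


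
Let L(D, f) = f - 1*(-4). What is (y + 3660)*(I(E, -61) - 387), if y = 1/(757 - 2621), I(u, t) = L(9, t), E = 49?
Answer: -757268529/466 ≈ -1.6250e+6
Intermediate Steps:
L(D, f) = 4 + f (L(D, f) = f + 4 = 4 + f)
I(u, t) = 4 + t
y = -1/1864 (y = 1/(-1864) = -1/1864 ≈ -0.00053648)
(y + 3660)*(I(E, -61) - 387) = (-1/1864 + 3660)*((4 - 61) - 387) = 6822239*(-57 - 387)/1864 = (6822239/1864)*(-444) = -757268529/466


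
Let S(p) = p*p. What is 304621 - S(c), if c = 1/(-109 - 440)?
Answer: 91813074020/301401 ≈ 3.0462e+5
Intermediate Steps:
c = -1/549 (c = 1/(-549) = -1/549 ≈ -0.0018215)
S(p) = p²
304621 - S(c) = 304621 - (-1/549)² = 304621 - 1*1/301401 = 304621 - 1/301401 = 91813074020/301401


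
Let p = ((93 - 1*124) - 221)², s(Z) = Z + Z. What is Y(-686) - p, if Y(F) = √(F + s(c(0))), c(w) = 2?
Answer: -63504 + I*√682 ≈ -63504.0 + 26.115*I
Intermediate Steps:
s(Z) = 2*Z
Y(F) = √(4 + F) (Y(F) = √(F + 2*2) = √(F + 4) = √(4 + F))
p = 63504 (p = ((93 - 124) - 221)² = (-31 - 221)² = (-252)² = 63504)
Y(-686) - p = √(4 - 686) - 1*63504 = √(-682) - 63504 = I*√682 - 63504 = -63504 + I*√682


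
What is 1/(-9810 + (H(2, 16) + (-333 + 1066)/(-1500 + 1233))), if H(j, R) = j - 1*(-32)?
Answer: -267/2610925 ≈ -0.00010226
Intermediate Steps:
H(j, R) = 32 + j (H(j, R) = j + 32 = 32 + j)
1/(-9810 + (H(2, 16) + (-333 + 1066)/(-1500 + 1233))) = 1/(-9810 + ((32 + 2) + (-333 + 1066)/(-1500 + 1233))) = 1/(-9810 + (34 + 733/(-267))) = 1/(-9810 + (34 + 733*(-1/267))) = 1/(-9810 + (34 - 733/267)) = 1/(-9810 + 8345/267) = 1/(-2610925/267) = -267/2610925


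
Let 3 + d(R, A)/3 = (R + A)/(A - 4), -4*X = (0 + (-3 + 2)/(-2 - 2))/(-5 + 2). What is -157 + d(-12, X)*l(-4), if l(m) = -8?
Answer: -30035/191 ≈ -157.25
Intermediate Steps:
X = 1/48 (X = -(0 + (-3 + 2)/(-2 - 2))/(4*(-5 + 2)) = -(0 - 1/(-4))/(4*(-3)) = -(0 - 1*(-1/4))*(-1)/(4*3) = -(0 + 1/4)*(-1)/(4*3) = -(-1)/(16*3) = -1/4*(-1/12) = 1/48 ≈ 0.020833)
d(R, A) = -9 + 3*(A + R)/(-4 + A) (d(R, A) = -9 + 3*((R + A)/(A - 4)) = -9 + 3*((A + R)/(-4 + A)) = -9 + 3*(A + R)/(-4 + A))
-157 + d(-12, X)*l(-4) = -157 + (3*(12 - 12 - 2*1/48)/(-4 + 1/48))*(-8) = -157 + (3*(12 - 12 - 1/24)/(-191/48))*(-8) = -157 + (3*(-48/191)*(-1/24))*(-8) = -157 + (6/191)*(-8) = -157 - 48/191 = -30035/191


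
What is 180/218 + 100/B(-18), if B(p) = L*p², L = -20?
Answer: 28615/35316 ≈ 0.81026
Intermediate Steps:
B(p) = -20*p²
180/218 + 100/B(-18) = 180/218 + 100/((-20*(-18)²)) = 180*(1/218) + 100/((-20*324)) = 90/109 + 100/(-6480) = 90/109 + 100*(-1/6480) = 90/109 - 5/324 = 28615/35316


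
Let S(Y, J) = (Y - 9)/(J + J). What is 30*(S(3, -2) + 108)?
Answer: 3285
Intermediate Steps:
S(Y, J) = (-9 + Y)/(2*J) (S(Y, J) = (-9 + Y)/((2*J)) = (-9 + Y)*(1/(2*J)) = (-9 + Y)/(2*J))
30*(S(3, -2) + 108) = 30*((½)*(-9 + 3)/(-2) + 108) = 30*((½)*(-½)*(-6) + 108) = 30*(3/2 + 108) = 30*(219/2) = 3285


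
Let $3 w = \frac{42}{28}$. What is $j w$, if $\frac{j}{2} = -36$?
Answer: $-36$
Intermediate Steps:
$j = -72$ ($j = 2 \left(-36\right) = -72$)
$w = \frac{1}{2}$ ($w = \frac{42 \cdot \frac{1}{28}}{3} = \frac{1}{3} \cdot \frac{3}{2} = \frac{1}{2} \approx 0.5$)
$j w = \left(-72\right) \frac{1}{2} = -36$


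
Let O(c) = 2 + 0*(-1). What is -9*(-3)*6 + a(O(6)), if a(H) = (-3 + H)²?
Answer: 163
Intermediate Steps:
O(c) = 2 (O(c) = 2 + 0 = 2)
-9*(-3)*6 + a(O(6)) = -9*(-3)*6 + (-3 + 2)² = 27*6 + (-1)² = 162 + 1 = 163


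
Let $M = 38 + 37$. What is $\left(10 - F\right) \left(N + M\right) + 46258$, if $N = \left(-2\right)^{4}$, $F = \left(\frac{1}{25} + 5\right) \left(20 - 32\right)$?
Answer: $\frac{1316792}{25} \approx 52672.0$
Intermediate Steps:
$F = - \frac{1512}{25}$ ($F = \left(\frac{1}{25} + 5\right) \left(20 - 32\right) = \frac{126}{25} \left(-12\right) = - \frac{1512}{25} \approx -60.48$)
$M = 75$
$N = 16$
$\left(10 - F\right) \left(N + M\right) + 46258 = \left(10 - - \frac{1512}{25}\right) \left(16 + 75\right) + 46258 = \left(10 + \frac{1512}{25}\right) 91 + 46258 = \frac{1762}{25} \cdot 91 + 46258 = \frac{160342}{25} + 46258 = \frac{1316792}{25}$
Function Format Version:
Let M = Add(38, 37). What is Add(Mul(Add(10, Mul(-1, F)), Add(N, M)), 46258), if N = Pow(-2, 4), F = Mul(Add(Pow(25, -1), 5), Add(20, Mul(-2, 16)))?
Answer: Rational(1316792, 25) ≈ 52672.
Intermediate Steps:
F = Rational(-1512, 25) (F = Mul(Add(Rational(1, 25), 5), Add(20, -32)) = Mul(Rational(126, 25), -12) = Rational(-1512, 25) ≈ -60.480)
M = 75
N = 16
Add(Mul(Add(10, Mul(-1, F)), Add(N, M)), 46258) = Add(Mul(Add(10, Mul(-1, Rational(-1512, 25))), Add(16, 75)), 46258) = Add(Mul(Add(10, Rational(1512, 25)), 91), 46258) = Add(Mul(Rational(1762, 25), 91), 46258) = Add(Rational(160342, 25), 46258) = Rational(1316792, 25)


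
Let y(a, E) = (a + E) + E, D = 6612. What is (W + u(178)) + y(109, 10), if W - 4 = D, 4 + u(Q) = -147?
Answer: 6594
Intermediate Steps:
u(Q) = -151 (u(Q) = -4 - 147 = -151)
y(a, E) = a + 2*E (y(a, E) = (E + a) + E = a + 2*E)
W = 6616 (W = 4 + 6612 = 6616)
(W + u(178)) + y(109, 10) = (6616 - 151) + (109 + 2*10) = 6465 + (109 + 20) = 6465 + 129 = 6594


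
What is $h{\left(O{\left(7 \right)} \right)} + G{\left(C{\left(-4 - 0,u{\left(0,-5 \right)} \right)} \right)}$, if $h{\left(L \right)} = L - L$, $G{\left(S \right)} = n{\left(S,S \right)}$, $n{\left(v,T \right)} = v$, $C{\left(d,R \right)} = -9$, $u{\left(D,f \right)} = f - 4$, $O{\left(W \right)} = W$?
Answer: $-9$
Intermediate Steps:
$u{\left(D,f \right)} = -4 + f$ ($u{\left(D,f \right)} = f - 4 = -4 + f$)
$G{\left(S \right)} = S$
$h{\left(L \right)} = 0$
$h{\left(O{\left(7 \right)} \right)} + G{\left(C{\left(-4 - 0,u{\left(0,-5 \right)} \right)} \right)} = 0 - 9 = -9$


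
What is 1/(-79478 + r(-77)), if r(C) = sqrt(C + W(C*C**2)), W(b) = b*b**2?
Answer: -5677/6796550054708857 - I*sqrt(95151694449171514)/95151700765923998 ≈ -8.3528e-13 - 3.2418e-9*I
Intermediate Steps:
W(b) = b**3
r(C) = sqrt(C + C**9) (r(C) = sqrt(C + (C*C**2)**3) = sqrt(C + (C**3)**3) = sqrt(C + C**9))
1/(-79478 + r(-77)) = 1/(-79478 + sqrt(-77 + (-77)**9)) = 1/(-79478 + sqrt(-77 - 95151694449171437)) = 1/(-79478 + sqrt(-95151694449171514)) = 1/(-79478 + I*sqrt(95151694449171514))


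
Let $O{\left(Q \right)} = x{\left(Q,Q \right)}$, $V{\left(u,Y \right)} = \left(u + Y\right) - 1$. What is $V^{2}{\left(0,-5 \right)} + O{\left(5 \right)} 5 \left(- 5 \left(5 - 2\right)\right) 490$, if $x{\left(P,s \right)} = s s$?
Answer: $-918714$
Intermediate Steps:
$x{\left(P,s \right)} = s^{2}$
$V{\left(u,Y \right)} = -1 + Y + u$ ($V{\left(u,Y \right)} = \left(Y + u\right) - 1 = -1 + Y + u$)
$O{\left(Q \right)} = Q^{2}$
$V^{2}{\left(0,-5 \right)} + O{\left(5 \right)} 5 \left(- 5 \left(5 - 2\right)\right) 490 = \left(-1 - 5 + 0\right)^{2} + 5^{2} \cdot 5 \left(- 5 \left(5 - 2\right)\right) 490 = \left(-6\right)^{2} + 25 \cdot 5 \left(\left(-5\right) 3\right) 490 = 36 + 125 \left(-15\right) 490 = 36 - 918750 = -918714$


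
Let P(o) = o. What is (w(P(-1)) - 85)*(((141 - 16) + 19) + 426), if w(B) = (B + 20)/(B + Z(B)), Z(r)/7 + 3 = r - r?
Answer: -538365/11 ≈ -48942.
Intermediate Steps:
Z(r) = -21 (Z(r) = -21 + 7*(r - r) = -21 + 7*0 = -21 + 0 = -21)
w(B) = (20 + B)/(-21 + B) (w(B) = (B + 20)/(B - 21) = (20 + B)/(-21 + B))
(w(P(-1)) - 85)*(((141 - 16) + 19) + 426) = ((20 - 1)/(-21 - 1) - 85)*(((141 - 16) + 19) + 426) = (19/(-22) - 85)*((125 + 19) + 426) = (-1/22*19 - 85)*(144 + 426) = (-19/22 - 85)*570 = -1889/22*570 = -538365/11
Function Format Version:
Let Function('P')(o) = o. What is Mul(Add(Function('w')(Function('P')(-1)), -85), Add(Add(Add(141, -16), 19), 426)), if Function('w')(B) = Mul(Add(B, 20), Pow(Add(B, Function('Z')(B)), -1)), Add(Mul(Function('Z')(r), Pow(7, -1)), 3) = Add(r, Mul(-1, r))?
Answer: Rational(-538365, 11) ≈ -48942.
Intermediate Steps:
Function('Z')(r) = -21 (Function('Z')(r) = Add(-21, Mul(7, Add(r, Mul(-1, r)))) = Add(-21, Mul(7, 0)) = Add(-21, 0) = -21)
Function('w')(B) = Mul(Pow(Add(-21, B), -1), Add(20, B)) (Function('w')(B) = Mul(Add(B, 20), Pow(Add(B, -21), -1)) = Mul(Add(20, B), Pow(Add(-21, B), -1)) = Mul(Pow(Add(-21, B), -1), Add(20, B)))
Mul(Add(Function('w')(Function('P')(-1)), -85), Add(Add(Add(141, -16), 19), 426)) = Mul(Add(Mul(Pow(Add(-21, -1), -1), Add(20, -1)), -85), Add(Add(Add(141, -16), 19), 426)) = Mul(Add(Mul(Pow(-22, -1), 19), -85), Add(Add(125, 19), 426)) = Mul(Add(Mul(Rational(-1, 22), 19), -85), Add(144, 426)) = Mul(Add(Rational(-19, 22), -85), 570) = Mul(Rational(-1889, 22), 570) = Rational(-538365, 11)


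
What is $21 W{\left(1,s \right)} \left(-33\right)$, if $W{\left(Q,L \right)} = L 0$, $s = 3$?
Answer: $0$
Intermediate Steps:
$W{\left(Q,L \right)} = 0$
$21 W{\left(1,s \right)} \left(-33\right) = 21 \cdot 0 \left(-33\right) = 0 \left(-33\right) = 0$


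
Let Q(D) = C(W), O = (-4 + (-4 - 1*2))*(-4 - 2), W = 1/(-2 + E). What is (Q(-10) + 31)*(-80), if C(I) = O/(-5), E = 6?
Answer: -1520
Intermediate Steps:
W = ¼ (W = 1/(-2 + 6) = 1/4 = ¼ ≈ 0.25000)
O = 60 (O = (-4 + (-4 - 2))*(-6) = (-4 - 6)*(-6) = -10*(-6) = 60)
C(I) = -12 (C(I) = 60/(-5) = 60*(-⅕) = -12)
Q(D) = -12
(Q(-10) + 31)*(-80) = (-12 + 31)*(-80) = 19*(-80) = -1520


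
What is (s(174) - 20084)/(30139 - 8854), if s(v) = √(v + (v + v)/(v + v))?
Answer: -20084/21285 + √7/4257 ≈ -0.94295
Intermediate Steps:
s(v) = √(1 + v) (s(v) = √(v + (2*v)/((2*v))) = √(v + (2*v)*(1/(2*v))) = √(v + 1) = √(1 + v))
(s(174) - 20084)/(30139 - 8854) = (√(1 + 174) - 20084)/(30139 - 8854) = (√175 - 20084)/21285 = (5*√7 - 20084)*(1/21285) = (-20084 + 5*√7)*(1/21285) = -20084/21285 + √7/4257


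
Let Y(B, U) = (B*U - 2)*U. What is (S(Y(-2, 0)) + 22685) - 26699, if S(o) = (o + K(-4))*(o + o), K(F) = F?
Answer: -4014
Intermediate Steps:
Y(B, U) = U*(-2 + B*U) (Y(B, U) = (-2 + B*U)*U = U*(-2 + B*U))
S(o) = 2*o*(-4 + o) (S(o) = (o - 4)*(o + o) = (-4 + o)*(2*o) = 2*o*(-4 + o))
(S(Y(-2, 0)) + 22685) - 26699 = (2*(0*(-2 - 2*0))*(-4 + 0*(-2 - 2*0)) + 22685) - 26699 = (2*(0*(-2 + 0))*(-4 + 0*(-2 + 0)) + 22685) - 26699 = (2*(0*(-2))*(-4 + 0*(-2)) + 22685) - 26699 = (2*0*(-4 + 0) + 22685) - 26699 = (2*0*(-4) + 22685) - 26699 = (0 + 22685) - 26699 = 22685 - 26699 = -4014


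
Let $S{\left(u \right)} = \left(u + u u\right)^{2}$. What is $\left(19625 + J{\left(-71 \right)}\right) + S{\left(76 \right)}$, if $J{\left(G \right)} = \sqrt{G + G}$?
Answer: $34265529 + i \sqrt{142} \approx 3.4266 \cdot 10^{7} + 11.916 i$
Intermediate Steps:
$J{\left(G \right)} = \sqrt{2} \sqrt{G}$ ($J{\left(G \right)} = \sqrt{2 G} = \sqrt{2} \sqrt{G}$)
$S{\left(u \right)} = \left(u + u^{2}\right)^{2}$
$\left(19625 + J{\left(-71 \right)}\right) + S{\left(76 \right)} = \left(19625 + \sqrt{2} \sqrt{-71}\right) + 76^{2} \left(1 + 76\right)^{2} = \left(19625 + \sqrt{2} i \sqrt{71}\right) + 5776 \cdot 77^{2} = \left(19625 + i \sqrt{142}\right) + 5776 \cdot 5929 = \left(19625 + i \sqrt{142}\right) + 34245904 = 34265529 + i \sqrt{142}$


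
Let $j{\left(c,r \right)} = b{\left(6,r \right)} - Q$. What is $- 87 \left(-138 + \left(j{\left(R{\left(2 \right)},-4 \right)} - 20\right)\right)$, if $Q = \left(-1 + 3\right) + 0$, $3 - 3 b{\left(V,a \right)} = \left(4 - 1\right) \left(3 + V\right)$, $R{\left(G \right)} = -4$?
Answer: $14616$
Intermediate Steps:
$b{\left(V,a \right)} = -2 - V$ ($b{\left(V,a \right)} = 1 - \frac{\left(4 - 1\right) \left(3 + V\right)}{3} = 1 - \frac{3 \left(3 + V\right)}{3} = 1 - \frac{9 + 3 V}{3} = 1 - \left(3 + V\right) = -2 - V$)
$Q = 2$ ($Q = 2 + 0 = 2$)
$j{\left(c,r \right)} = -10$ ($j{\left(c,r \right)} = \left(-2 - 6\right) - 2 = -8 - 2 = -10$)
$- 87 \left(-138 + \left(j{\left(R{\left(2 \right)},-4 \right)} - 20\right)\right) = - 87 \left(-138 - 30\right) = \left(-87\right) \left(-168\right) = 14616$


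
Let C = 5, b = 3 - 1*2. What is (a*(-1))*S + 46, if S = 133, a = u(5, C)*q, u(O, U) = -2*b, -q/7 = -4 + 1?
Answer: 5632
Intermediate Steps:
b = 1 (b = 3 - 2 = 1)
q = 21 (q = -7*(-4 + 1) = -7*(-3) = 21)
u(O, U) = -2 (u(O, U) = -2*1 = -2)
a = -42 (a = -2*21 = -42)
(a*(-1))*S + 46 = -42*(-1)*133 + 46 = 42*133 + 46 = 5586 + 46 = 5632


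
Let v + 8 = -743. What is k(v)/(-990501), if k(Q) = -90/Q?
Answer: -30/247955417 ≈ -1.2099e-7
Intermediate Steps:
v = -751 (v = -8 - 743 = -751)
k(v)/(-990501) = -90/(-751)/(-990501) = -90*(-1/751)*(-1/990501) = (90/751)*(-1/990501) = -30/247955417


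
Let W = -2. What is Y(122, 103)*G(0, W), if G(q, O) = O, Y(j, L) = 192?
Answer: -384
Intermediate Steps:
Y(122, 103)*G(0, W) = 192*(-2) = -384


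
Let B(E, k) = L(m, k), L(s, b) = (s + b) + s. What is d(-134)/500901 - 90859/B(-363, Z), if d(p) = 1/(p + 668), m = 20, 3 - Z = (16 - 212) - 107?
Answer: -6075767088440/23137118091 ≈ -262.60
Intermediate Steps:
Z = 306 (Z = 3 - ((16 - 212) - 107) = 3 - (-196 - 107) = 3 - 1*(-303) = 3 + 303 = 306)
d(p) = 1/(668 + p)
L(s, b) = b + 2*s (L(s, b) = (b + s) + s = b + 2*s)
B(E, k) = 40 + k (B(E, k) = k + 2*20 = k + 40 = 40 + k)
d(-134)/500901 - 90859/B(-363, Z) = 1/((668 - 134)*500901) - 90859/(40 + 306) = (1/500901)/534 - 90859/346 = (1/534)*(1/500901) - 90859*1/346 = 1/267481134 - 90859/346 = -6075767088440/23137118091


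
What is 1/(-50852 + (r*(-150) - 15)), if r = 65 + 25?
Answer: -1/64367 ≈ -1.5536e-5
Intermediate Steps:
r = 90
1/(-50852 + (r*(-150) - 15)) = 1/(-50852 + (90*(-150) - 15)) = 1/(-50852 + (-13500 - 15)) = 1/(-50852 - 13515) = 1/(-64367) = -1/64367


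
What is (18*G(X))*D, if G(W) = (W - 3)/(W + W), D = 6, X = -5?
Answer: 432/5 ≈ 86.400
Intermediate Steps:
G(W) = (-3 + W)/(2*W) (G(W) = (-3 + W)/((2*W)) = (-3 + W)*(1/(2*W)) = (-3 + W)/(2*W))
(18*G(X))*D = (18*((1/2)*(-3 - 5)/(-5)))*6 = (18*((1/2)*(-1/5)*(-8)))*6 = (18*(4/5))*6 = (72/5)*6 = 432/5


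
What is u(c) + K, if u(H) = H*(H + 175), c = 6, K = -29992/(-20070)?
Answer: 10913006/10035 ≈ 1087.5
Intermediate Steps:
K = 14996/10035 (K = -29992*(-1/20070) = 14996/10035 ≈ 1.4944)
u(H) = H*(175 + H)
u(c) + K = 6*(175 + 6) + 14996/10035 = 6*181 + 14996/10035 = 1086 + 14996/10035 = 10913006/10035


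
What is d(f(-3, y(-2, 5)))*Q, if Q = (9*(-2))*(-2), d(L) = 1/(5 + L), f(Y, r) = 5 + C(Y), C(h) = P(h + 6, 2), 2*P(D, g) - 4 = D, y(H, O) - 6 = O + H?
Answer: 8/3 ≈ 2.6667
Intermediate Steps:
y(H, O) = 6 + H + O (y(H, O) = 6 + (O + H) = 6 + (H + O) = 6 + H + O)
P(D, g) = 2 + D/2
C(h) = 5 + h/2 (C(h) = 2 + (h + 6)/2 = 2 + (6 + h)/2 = 2 + (3 + h/2) = 5 + h/2)
f(Y, r) = 10 + Y/2 (f(Y, r) = 5 + (5 + Y/2) = 10 + Y/2)
Q = 36 (Q = -18*(-2) = 36)
d(f(-3, y(-2, 5)))*Q = 36/(5 + (10 + (½)*(-3))) = 36/(5 + (10 - 3/2)) = 36/(5 + 17/2) = 36/(27/2) = (2/27)*36 = 8/3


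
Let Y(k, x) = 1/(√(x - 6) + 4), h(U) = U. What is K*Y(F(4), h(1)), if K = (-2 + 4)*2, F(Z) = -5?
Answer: 16/21 - 4*I*√5/21 ≈ 0.7619 - 0.42592*I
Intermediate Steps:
Y(k, x) = 1/(4 + √(-6 + x)) (Y(k, x) = 1/(√(-6 + x) + 4) = 1/(4 + √(-6 + x)))
K = 4 (K = 2*2 = 4)
K*Y(F(4), h(1)) = 4/(4 + √(-6 + 1)) = 4/(4 + √(-5)) = 4/(4 + I*√5)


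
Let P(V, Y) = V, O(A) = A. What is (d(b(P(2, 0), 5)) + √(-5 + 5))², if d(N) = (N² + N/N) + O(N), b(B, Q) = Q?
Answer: 961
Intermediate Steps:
d(N) = 1 + N + N² (d(N) = (N² + N/N) + N = (N² + 1) + N = (1 + N²) + N = 1 + N + N²)
(d(b(P(2, 0), 5)) + √(-5 + 5))² = ((1 + 5 + 5²) + √(-5 + 5))² = ((1 + 5 + 25) + √0)² = (31 + 0)² = 31² = 961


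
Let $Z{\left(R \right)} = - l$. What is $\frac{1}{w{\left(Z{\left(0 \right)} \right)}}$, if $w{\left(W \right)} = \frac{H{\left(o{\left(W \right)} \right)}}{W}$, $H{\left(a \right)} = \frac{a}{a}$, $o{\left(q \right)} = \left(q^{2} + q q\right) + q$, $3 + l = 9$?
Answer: $-6$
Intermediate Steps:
$l = 6$ ($l = -3 + 9 = 6$)
$o{\left(q \right)} = q + 2 q^{2}$ ($o{\left(q \right)} = \left(q^{2} + q^{2}\right) + q = 2 q^{2} + q = q + 2 q^{2}$)
$Z{\left(R \right)} = -6$ ($Z{\left(R \right)} = \left(-1\right) 6 = -6$)
$H{\left(a \right)} = 1$
$w{\left(W \right)} = \frac{1}{W}$ ($w{\left(W \right)} = 1 \frac{1}{W} = \frac{1}{W}$)
$\frac{1}{w{\left(Z{\left(0 \right)} \right)}} = \frac{1}{\frac{1}{-6}} = \frac{1}{- \frac{1}{6}} = -6$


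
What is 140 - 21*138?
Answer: -2758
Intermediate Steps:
140 - 21*138 = 140 - 2898 = -2758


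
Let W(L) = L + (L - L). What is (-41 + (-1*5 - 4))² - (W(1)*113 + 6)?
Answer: 2381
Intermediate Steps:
W(L) = L (W(L) = L + 0 = L)
(-41 + (-1*5 - 4))² - (W(1)*113 + 6) = (-41 + (-1*5 - 4))² - (1*113 + 6) = (-41 + (-5 - 4))² - (113 + 6) = (-41 - 9)² - 1*119 = (-50)² - 119 = 2500 - 119 = 2381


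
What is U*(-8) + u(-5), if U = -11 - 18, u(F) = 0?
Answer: 232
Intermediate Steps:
U = -29
U*(-8) + u(-5) = -29*(-8) + 0 = 232 + 0 = 232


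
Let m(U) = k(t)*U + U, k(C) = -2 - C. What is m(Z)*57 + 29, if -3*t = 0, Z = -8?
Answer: 485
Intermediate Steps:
t = 0 (t = -1/3*0 = 0)
m(U) = -U (m(U) = (-2 - 1*0)*U + U = (-2 + 0)*U + U = -2*U + U = -U)
m(Z)*57 + 29 = -1*(-8)*57 + 29 = 8*57 + 29 = 456 + 29 = 485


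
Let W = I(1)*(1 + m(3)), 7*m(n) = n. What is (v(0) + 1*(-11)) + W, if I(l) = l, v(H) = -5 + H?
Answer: -102/7 ≈ -14.571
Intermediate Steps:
m(n) = n/7
W = 10/7 (W = 1*(1 + (1/7)*3) = 1*(1 + 3/7) = 1*(10/7) = 10/7 ≈ 1.4286)
(v(0) + 1*(-11)) + W = ((-5 + 0) + 1*(-11)) + 10/7 = (-5 - 11) + 10/7 = -16 + 10/7 = -102/7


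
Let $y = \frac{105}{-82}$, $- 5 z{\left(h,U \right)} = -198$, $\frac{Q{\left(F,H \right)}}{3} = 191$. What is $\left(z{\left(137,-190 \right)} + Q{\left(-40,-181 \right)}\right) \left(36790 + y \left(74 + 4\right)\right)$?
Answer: $\frac{921531117}{41} \approx 2.2476 \cdot 10^{7}$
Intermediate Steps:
$Q{\left(F,H \right)} = 573$ ($Q{\left(F,H \right)} = 3 \cdot 191 = 573$)
$z{\left(h,U \right)} = \frac{198}{5}$ ($z{\left(h,U \right)} = \left(- \frac{1}{5}\right) \left(-198\right) = \frac{198}{5}$)
$y = - \frac{105}{82}$ ($y = 105 \left(- \frac{1}{82}\right) = - \frac{105}{82} \approx -1.2805$)
$\left(z{\left(137,-190 \right)} + Q{\left(-40,-181 \right)}\right) \left(36790 + y \left(74 + 4\right)\right) = \left(\frac{198}{5} + 573\right) \left(36790 - \frac{105 \left(74 + 4\right)}{82}\right) = \frac{3063 \left(36790 - \frac{4095}{41}\right)}{5} = \frac{3063}{5} \cdot \frac{1504295}{41} = \frac{921531117}{41}$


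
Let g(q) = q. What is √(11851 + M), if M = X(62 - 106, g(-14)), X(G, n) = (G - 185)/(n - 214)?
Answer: √154028649/114 ≈ 108.87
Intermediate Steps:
X(G, n) = (-185 + G)/(-214 + n)
M = 229/228 (M = (-185 + (62 - 106))/(-214 - 14) = (-185 - 44)/(-228) = -1/228*(-229) = 229/228 ≈ 1.0044)
√(11851 + M) = √(11851 + 229/228) = √(2702257/228) = √154028649/114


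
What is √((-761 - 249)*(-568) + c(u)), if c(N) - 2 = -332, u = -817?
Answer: 5*√22934 ≈ 757.20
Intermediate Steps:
c(N) = -330 (c(N) = 2 - 332 = -330)
√((-761 - 249)*(-568) + c(u)) = √((-761 - 249)*(-568) - 330) = √(-1010*(-568) - 330) = √(573680 - 330) = √573350 = 5*√22934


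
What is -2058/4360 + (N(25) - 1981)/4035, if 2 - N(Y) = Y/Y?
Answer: -564561/586420 ≈ -0.96272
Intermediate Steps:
N(Y) = 1 (N(Y) = 2 - Y/Y = 2 - 1*1 = 2 - 1 = 1)
-2058/4360 + (N(25) - 1981)/4035 = -2058/4360 + (1 - 1981)/4035 = -2058*1/4360 - 1980*1/4035 = -1029/2180 - 132/269 = -564561/586420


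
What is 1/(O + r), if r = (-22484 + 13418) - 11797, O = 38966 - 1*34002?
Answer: -1/15899 ≈ -6.2897e-5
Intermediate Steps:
O = 4964 (O = 38966 - 34002 = 4964)
r = -20863 (r = -9066 - 11797 = -20863)
1/(O + r) = 1/(4964 - 20863) = 1/(-15899) = -1/15899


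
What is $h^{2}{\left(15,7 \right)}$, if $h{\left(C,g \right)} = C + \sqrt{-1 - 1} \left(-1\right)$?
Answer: $\left(15 - i \sqrt{2}\right)^{2} \approx 223.0 - 42.426 i$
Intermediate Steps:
$h{\left(C,g \right)} = C - i \sqrt{2}$ ($h{\left(C,g \right)} = C + \sqrt{-2} \left(-1\right) = C + i \sqrt{2} \left(-1\right) = C - i \sqrt{2}$)
$h^{2}{\left(15,7 \right)} = \left(15 - i \sqrt{2}\right)^{2}$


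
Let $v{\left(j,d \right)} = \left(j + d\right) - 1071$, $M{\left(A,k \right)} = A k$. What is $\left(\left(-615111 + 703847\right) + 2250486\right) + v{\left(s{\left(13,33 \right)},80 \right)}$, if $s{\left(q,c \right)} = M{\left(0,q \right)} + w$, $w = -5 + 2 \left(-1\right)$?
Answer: $2338224$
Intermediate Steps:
$w = -7$ ($w = -5 - 2 = -7$)
$s{\left(q,c \right)} = -7$ ($s{\left(q,c \right)} = 0 q - 7 = 0 - 7 = -7$)
$v{\left(j,d \right)} = -1071 + d + j$ ($v{\left(j,d \right)} = \left(d + j\right) - 1071 = -1071 + d + j$)
$\left(\left(-615111 + 703847\right) + 2250486\right) + v{\left(s{\left(13,33 \right)},80 \right)} = \left(\left(-615111 + 703847\right) + 2250486\right) - 998 = \left(88736 + 2250486\right) - 998 = 2339222 - 998 = 2338224$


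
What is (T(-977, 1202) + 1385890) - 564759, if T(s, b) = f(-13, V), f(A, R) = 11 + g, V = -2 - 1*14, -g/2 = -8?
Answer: 821158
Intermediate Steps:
g = 16 (g = -2*(-8) = 16)
V = -16 (V = -2 - 14 = -16)
f(A, R) = 27 (f(A, R) = 11 + 16 = 27)
T(s, b) = 27
(T(-977, 1202) + 1385890) - 564759 = (27 + 1385890) - 564759 = 1385917 - 564759 = 821158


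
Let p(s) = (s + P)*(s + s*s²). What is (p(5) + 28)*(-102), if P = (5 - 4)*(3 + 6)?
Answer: -188496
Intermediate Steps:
P = 9 (P = 1*9 = 9)
p(s) = (9 + s)*(s + s³) (p(s) = (s + 9)*(s + s*s²) = (9 + s)*(s + s³))
(p(5) + 28)*(-102) = (5*(9 + 5 + 5³ + 9*5²) + 28)*(-102) = (5*(9 + 5 + 125 + 9*25) + 28)*(-102) = (5*(9 + 5 + 125 + 225) + 28)*(-102) = (5*364 + 28)*(-102) = (1820 + 28)*(-102) = 1848*(-102) = -188496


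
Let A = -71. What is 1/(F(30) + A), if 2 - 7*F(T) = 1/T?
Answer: -210/14851 ≈ -0.014140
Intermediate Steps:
F(T) = 2/7 - 1/(7*T)
1/(F(30) + A) = 1/((⅐)*(-1 + 2*30)/30 - 71) = 1/((⅐)*(1/30)*(-1 + 60) - 71) = 1/((⅐)*(1/30)*59 - 71) = 1/(59/210 - 71) = 1/(-14851/210) = -210/14851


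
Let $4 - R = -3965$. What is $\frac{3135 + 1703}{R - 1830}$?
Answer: $\frac{4838}{2139} \approx 2.2618$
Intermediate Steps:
$R = 3969$ ($R = 4 - -3965 = 4 + 3965 = 3969$)
$\frac{3135 + 1703}{R - 1830} = \frac{3135 + 1703}{3969 - 1830} = \frac{4838}{2139}$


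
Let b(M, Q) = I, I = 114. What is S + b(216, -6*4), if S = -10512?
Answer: -10398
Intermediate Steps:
b(M, Q) = 114
S + b(216, -6*4) = -10512 + 114 = -10398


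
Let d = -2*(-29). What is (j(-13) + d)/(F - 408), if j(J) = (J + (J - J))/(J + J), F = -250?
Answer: -117/1316 ≈ -0.088906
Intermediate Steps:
d = 58
j(J) = ½ (j(J) = (J + 0)/((2*J)) = J*(1/(2*J)) = ½)
(j(-13) + d)/(F - 408) = (½ + 58)/(-250 - 408) = (117/2)/(-658) = (117/2)*(-1/658) = -117/1316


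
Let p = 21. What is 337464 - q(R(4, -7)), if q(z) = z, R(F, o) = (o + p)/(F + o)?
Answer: 1012406/3 ≈ 3.3747e+5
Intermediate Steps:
R(F, o) = (21 + o)/(F + o) (R(F, o) = (o + 21)/(F + o) = (21 + o)/(F + o))
337464 - q(R(4, -7)) = 337464 - (21 - 7)/(4 - 7) = 337464 - 14/(-3) = 337464 - (-1)*14/3 = 337464 - 1*(-14/3) = 337464 + 14/3 = 1012406/3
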